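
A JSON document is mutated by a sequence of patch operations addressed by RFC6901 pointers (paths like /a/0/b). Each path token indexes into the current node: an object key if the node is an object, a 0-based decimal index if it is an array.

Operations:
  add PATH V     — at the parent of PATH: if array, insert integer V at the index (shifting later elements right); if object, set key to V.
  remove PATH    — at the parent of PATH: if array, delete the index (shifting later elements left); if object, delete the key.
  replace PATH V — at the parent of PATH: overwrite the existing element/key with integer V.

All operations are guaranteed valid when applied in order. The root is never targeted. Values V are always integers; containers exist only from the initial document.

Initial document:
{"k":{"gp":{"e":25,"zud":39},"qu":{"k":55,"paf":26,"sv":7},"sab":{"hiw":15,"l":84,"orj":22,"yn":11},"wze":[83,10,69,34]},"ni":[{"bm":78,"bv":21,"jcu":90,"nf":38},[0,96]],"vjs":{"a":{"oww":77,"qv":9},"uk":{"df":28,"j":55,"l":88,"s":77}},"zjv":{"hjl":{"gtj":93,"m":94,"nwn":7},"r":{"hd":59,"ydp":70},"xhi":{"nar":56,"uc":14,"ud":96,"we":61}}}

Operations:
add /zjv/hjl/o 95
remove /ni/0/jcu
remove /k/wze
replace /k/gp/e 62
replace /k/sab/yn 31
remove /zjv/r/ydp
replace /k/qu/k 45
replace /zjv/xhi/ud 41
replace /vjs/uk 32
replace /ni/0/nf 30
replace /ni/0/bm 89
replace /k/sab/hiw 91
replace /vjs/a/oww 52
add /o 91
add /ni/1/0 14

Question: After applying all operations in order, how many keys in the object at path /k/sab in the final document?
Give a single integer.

After op 1 (add /zjv/hjl/o 95): {"k":{"gp":{"e":25,"zud":39},"qu":{"k":55,"paf":26,"sv":7},"sab":{"hiw":15,"l":84,"orj":22,"yn":11},"wze":[83,10,69,34]},"ni":[{"bm":78,"bv":21,"jcu":90,"nf":38},[0,96]],"vjs":{"a":{"oww":77,"qv":9},"uk":{"df":28,"j":55,"l":88,"s":77}},"zjv":{"hjl":{"gtj":93,"m":94,"nwn":7,"o":95},"r":{"hd":59,"ydp":70},"xhi":{"nar":56,"uc":14,"ud":96,"we":61}}}
After op 2 (remove /ni/0/jcu): {"k":{"gp":{"e":25,"zud":39},"qu":{"k":55,"paf":26,"sv":7},"sab":{"hiw":15,"l":84,"orj":22,"yn":11},"wze":[83,10,69,34]},"ni":[{"bm":78,"bv":21,"nf":38},[0,96]],"vjs":{"a":{"oww":77,"qv":9},"uk":{"df":28,"j":55,"l":88,"s":77}},"zjv":{"hjl":{"gtj":93,"m":94,"nwn":7,"o":95},"r":{"hd":59,"ydp":70},"xhi":{"nar":56,"uc":14,"ud":96,"we":61}}}
After op 3 (remove /k/wze): {"k":{"gp":{"e":25,"zud":39},"qu":{"k":55,"paf":26,"sv":7},"sab":{"hiw":15,"l":84,"orj":22,"yn":11}},"ni":[{"bm":78,"bv":21,"nf":38},[0,96]],"vjs":{"a":{"oww":77,"qv":9},"uk":{"df":28,"j":55,"l":88,"s":77}},"zjv":{"hjl":{"gtj":93,"m":94,"nwn":7,"o":95},"r":{"hd":59,"ydp":70},"xhi":{"nar":56,"uc":14,"ud":96,"we":61}}}
After op 4 (replace /k/gp/e 62): {"k":{"gp":{"e":62,"zud":39},"qu":{"k":55,"paf":26,"sv":7},"sab":{"hiw":15,"l":84,"orj":22,"yn":11}},"ni":[{"bm":78,"bv":21,"nf":38},[0,96]],"vjs":{"a":{"oww":77,"qv":9},"uk":{"df":28,"j":55,"l":88,"s":77}},"zjv":{"hjl":{"gtj":93,"m":94,"nwn":7,"o":95},"r":{"hd":59,"ydp":70},"xhi":{"nar":56,"uc":14,"ud":96,"we":61}}}
After op 5 (replace /k/sab/yn 31): {"k":{"gp":{"e":62,"zud":39},"qu":{"k":55,"paf":26,"sv":7},"sab":{"hiw":15,"l":84,"orj":22,"yn":31}},"ni":[{"bm":78,"bv":21,"nf":38},[0,96]],"vjs":{"a":{"oww":77,"qv":9},"uk":{"df":28,"j":55,"l":88,"s":77}},"zjv":{"hjl":{"gtj":93,"m":94,"nwn":7,"o":95},"r":{"hd":59,"ydp":70},"xhi":{"nar":56,"uc":14,"ud":96,"we":61}}}
After op 6 (remove /zjv/r/ydp): {"k":{"gp":{"e":62,"zud":39},"qu":{"k":55,"paf":26,"sv":7},"sab":{"hiw":15,"l":84,"orj":22,"yn":31}},"ni":[{"bm":78,"bv":21,"nf":38},[0,96]],"vjs":{"a":{"oww":77,"qv":9},"uk":{"df":28,"j":55,"l":88,"s":77}},"zjv":{"hjl":{"gtj":93,"m":94,"nwn":7,"o":95},"r":{"hd":59},"xhi":{"nar":56,"uc":14,"ud":96,"we":61}}}
After op 7 (replace /k/qu/k 45): {"k":{"gp":{"e":62,"zud":39},"qu":{"k":45,"paf":26,"sv":7},"sab":{"hiw":15,"l":84,"orj":22,"yn":31}},"ni":[{"bm":78,"bv":21,"nf":38},[0,96]],"vjs":{"a":{"oww":77,"qv":9},"uk":{"df":28,"j":55,"l":88,"s":77}},"zjv":{"hjl":{"gtj":93,"m":94,"nwn":7,"o":95},"r":{"hd":59},"xhi":{"nar":56,"uc":14,"ud":96,"we":61}}}
After op 8 (replace /zjv/xhi/ud 41): {"k":{"gp":{"e":62,"zud":39},"qu":{"k":45,"paf":26,"sv":7},"sab":{"hiw":15,"l":84,"orj":22,"yn":31}},"ni":[{"bm":78,"bv":21,"nf":38},[0,96]],"vjs":{"a":{"oww":77,"qv":9},"uk":{"df":28,"j":55,"l":88,"s":77}},"zjv":{"hjl":{"gtj":93,"m":94,"nwn":7,"o":95},"r":{"hd":59},"xhi":{"nar":56,"uc":14,"ud":41,"we":61}}}
After op 9 (replace /vjs/uk 32): {"k":{"gp":{"e":62,"zud":39},"qu":{"k":45,"paf":26,"sv":7},"sab":{"hiw":15,"l":84,"orj":22,"yn":31}},"ni":[{"bm":78,"bv":21,"nf":38},[0,96]],"vjs":{"a":{"oww":77,"qv":9},"uk":32},"zjv":{"hjl":{"gtj":93,"m":94,"nwn":7,"o":95},"r":{"hd":59},"xhi":{"nar":56,"uc":14,"ud":41,"we":61}}}
After op 10 (replace /ni/0/nf 30): {"k":{"gp":{"e":62,"zud":39},"qu":{"k":45,"paf":26,"sv":7},"sab":{"hiw":15,"l":84,"orj":22,"yn":31}},"ni":[{"bm":78,"bv":21,"nf":30},[0,96]],"vjs":{"a":{"oww":77,"qv":9},"uk":32},"zjv":{"hjl":{"gtj":93,"m":94,"nwn":7,"o":95},"r":{"hd":59},"xhi":{"nar":56,"uc":14,"ud":41,"we":61}}}
After op 11 (replace /ni/0/bm 89): {"k":{"gp":{"e":62,"zud":39},"qu":{"k":45,"paf":26,"sv":7},"sab":{"hiw":15,"l":84,"orj":22,"yn":31}},"ni":[{"bm":89,"bv":21,"nf":30},[0,96]],"vjs":{"a":{"oww":77,"qv":9},"uk":32},"zjv":{"hjl":{"gtj":93,"m":94,"nwn":7,"o":95},"r":{"hd":59},"xhi":{"nar":56,"uc":14,"ud":41,"we":61}}}
After op 12 (replace /k/sab/hiw 91): {"k":{"gp":{"e":62,"zud":39},"qu":{"k":45,"paf":26,"sv":7},"sab":{"hiw":91,"l":84,"orj":22,"yn":31}},"ni":[{"bm":89,"bv":21,"nf":30},[0,96]],"vjs":{"a":{"oww":77,"qv":9},"uk":32},"zjv":{"hjl":{"gtj":93,"m":94,"nwn":7,"o":95},"r":{"hd":59},"xhi":{"nar":56,"uc":14,"ud":41,"we":61}}}
After op 13 (replace /vjs/a/oww 52): {"k":{"gp":{"e":62,"zud":39},"qu":{"k":45,"paf":26,"sv":7},"sab":{"hiw":91,"l":84,"orj":22,"yn":31}},"ni":[{"bm":89,"bv":21,"nf":30},[0,96]],"vjs":{"a":{"oww":52,"qv":9},"uk":32},"zjv":{"hjl":{"gtj":93,"m":94,"nwn":7,"o":95},"r":{"hd":59},"xhi":{"nar":56,"uc":14,"ud":41,"we":61}}}
After op 14 (add /o 91): {"k":{"gp":{"e":62,"zud":39},"qu":{"k":45,"paf":26,"sv":7},"sab":{"hiw":91,"l":84,"orj":22,"yn":31}},"ni":[{"bm":89,"bv":21,"nf":30},[0,96]],"o":91,"vjs":{"a":{"oww":52,"qv":9},"uk":32},"zjv":{"hjl":{"gtj":93,"m":94,"nwn":7,"o":95},"r":{"hd":59},"xhi":{"nar":56,"uc":14,"ud":41,"we":61}}}
After op 15 (add /ni/1/0 14): {"k":{"gp":{"e":62,"zud":39},"qu":{"k":45,"paf":26,"sv":7},"sab":{"hiw":91,"l":84,"orj":22,"yn":31}},"ni":[{"bm":89,"bv":21,"nf":30},[14,0,96]],"o":91,"vjs":{"a":{"oww":52,"qv":9},"uk":32},"zjv":{"hjl":{"gtj":93,"m":94,"nwn":7,"o":95},"r":{"hd":59},"xhi":{"nar":56,"uc":14,"ud":41,"we":61}}}
Size at path /k/sab: 4

Answer: 4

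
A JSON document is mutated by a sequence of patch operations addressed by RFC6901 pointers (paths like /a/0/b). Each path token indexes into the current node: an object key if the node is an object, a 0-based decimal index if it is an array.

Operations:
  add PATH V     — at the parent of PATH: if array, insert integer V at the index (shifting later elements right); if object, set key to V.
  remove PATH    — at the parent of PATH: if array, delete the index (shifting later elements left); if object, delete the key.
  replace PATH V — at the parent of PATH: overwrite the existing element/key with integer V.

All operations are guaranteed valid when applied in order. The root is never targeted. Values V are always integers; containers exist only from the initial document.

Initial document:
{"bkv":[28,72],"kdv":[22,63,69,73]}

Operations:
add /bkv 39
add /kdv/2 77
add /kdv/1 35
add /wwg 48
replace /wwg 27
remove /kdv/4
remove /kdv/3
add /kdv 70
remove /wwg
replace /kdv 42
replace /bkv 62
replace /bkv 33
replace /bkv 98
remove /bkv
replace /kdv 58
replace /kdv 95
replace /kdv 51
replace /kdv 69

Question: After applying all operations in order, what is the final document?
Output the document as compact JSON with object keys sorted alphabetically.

Answer: {"kdv":69}

Derivation:
After op 1 (add /bkv 39): {"bkv":39,"kdv":[22,63,69,73]}
After op 2 (add /kdv/2 77): {"bkv":39,"kdv":[22,63,77,69,73]}
After op 3 (add /kdv/1 35): {"bkv":39,"kdv":[22,35,63,77,69,73]}
After op 4 (add /wwg 48): {"bkv":39,"kdv":[22,35,63,77,69,73],"wwg":48}
After op 5 (replace /wwg 27): {"bkv":39,"kdv":[22,35,63,77,69,73],"wwg":27}
After op 6 (remove /kdv/4): {"bkv":39,"kdv":[22,35,63,77,73],"wwg":27}
After op 7 (remove /kdv/3): {"bkv":39,"kdv":[22,35,63,73],"wwg":27}
After op 8 (add /kdv 70): {"bkv":39,"kdv":70,"wwg":27}
After op 9 (remove /wwg): {"bkv":39,"kdv":70}
After op 10 (replace /kdv 42): {"bkv":39,"kdv":42}
After op 11 (replace /bkv 62): {"bkv":62,"kdv":42}
After op 12 (replace /bkv 33): {"bkv":33,"kdv":42}
After op 13 (replace /bkv 98): {"bkv":98,"kdv":42}
After op 14 (remove /bkv): {"kdv":42}
After op 15 (replace /kdv 58): {"kdv":58}
After op 16 (replace /kdv 95): {"kdv":95}
After op 17 (replace /kdv 51): {"kdv":51}
After op 18 (replace /kdv 69): {"kdv":69}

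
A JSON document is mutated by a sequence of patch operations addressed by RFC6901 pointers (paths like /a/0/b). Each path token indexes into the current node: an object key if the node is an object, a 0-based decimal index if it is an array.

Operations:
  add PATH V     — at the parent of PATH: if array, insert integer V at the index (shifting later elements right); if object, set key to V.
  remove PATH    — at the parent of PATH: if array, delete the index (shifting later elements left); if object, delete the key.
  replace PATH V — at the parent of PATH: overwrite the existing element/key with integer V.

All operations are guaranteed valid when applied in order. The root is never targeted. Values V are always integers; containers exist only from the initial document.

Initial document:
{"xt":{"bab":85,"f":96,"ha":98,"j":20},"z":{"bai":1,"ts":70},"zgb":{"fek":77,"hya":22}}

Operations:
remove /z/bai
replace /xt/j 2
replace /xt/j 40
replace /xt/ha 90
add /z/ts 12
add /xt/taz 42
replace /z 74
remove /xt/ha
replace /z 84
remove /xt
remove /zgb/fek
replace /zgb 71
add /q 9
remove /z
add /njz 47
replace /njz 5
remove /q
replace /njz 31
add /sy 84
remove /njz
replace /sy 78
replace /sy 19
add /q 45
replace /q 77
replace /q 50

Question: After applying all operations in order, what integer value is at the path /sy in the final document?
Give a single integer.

After op 1 (remove /z/bai): {"xt":{"bab":85,"f":96,"ha":98,"j":20},"z":{"ts":70},"zgb":{"fek":77,"hya":22}}
After op 2 (replace /xt/j 2): {"xt":{"bab":85,"f":96,"ha":98,"j":2},"z":{"ts":70},"zgb":{"fek":77,"hya":22}}
After op 3 (replace /xt/j 40): {"xt":{"bab":85,"f":96,"ha":98,"j":40},"z":{"ts":70},"zgb":{"fek":77,"hya":22}}
After op 4 (replace /xt/ha 90): {"xt":{"bab":85,"f":96,"ha":90,"j":40},"z":{"ts":70},"zgb":{"fek":77,"hya":22}}
After op 5 (add /z/ts 12): {"xt":{"bab":85,"f":96,"ha":90,"j":40},"z":{"ts":12},"zgb":{"fek":77,"hya":22}}
After op 6 (add /xt/taz 42): {"xt":{"bab":85,"f":96,"ha":90,"j":40,"taz":42},"z":{"ts":12},"zgb":{"fek":77,"hya":22}}
After op 7 (replace /z 74): {"xt":{"bab":85,"f":96,"ha":90,"j":40,"taz":42},"z":74,"zgb":{"fek":77,"hya":22}}
After op 8 (remove /xt/ha): {"xt":{"bab":85,"f":96,"j":40,"taz":42},"z":74,"zgb":{"fek":77,"hya":22}}
After op 9 (replace /z 84): {"xt":{"bab":85,"f":96,"j":40,"taz":42},"z":84,"zgb":{"fek":77,"hya":22}}
After op 10 (remove /xt): {"z":84,"zgb":{"fek":77,"hya":22}}
After op 11 (remove /zgb/fek): {"z":84,"zgb":{"hya":22}}
After op 12 (replace /zgb 71): {"z":84,"zgb":71}
After op 13 (add /q 9): {"q":9,"z":84,"zgb":71}
After op 14 (remove /z): {"q":9,"zgb":71}
After op 15 (add /njz 47): {"njz":47,"q":9,"zgb":71}
After op 16 (replace /njz 5): {"njz":5,"q":9,"zgb":71}
After op 17 (remove /q): {"njz":5,"zgb":71}
After op 18 (replace /njz 31): {"njz":31,"zgb":71}
After op 19 (add /sy 84): {"njz":31,"sy":84,"zgb":71}
After op 20 (remove /njz): {"sy":84,"zgb":71}
After op 21 (replace /sy 78): {"sy":78,"zgb":71}
After op 22 (replace /sy 19): {"sy":19,"zgb":71}
After op 23 (add /q 45): {"q":45,"sy":19,"zgb":71}
After op 24 (replace /q 77): {"q":77,"sy":19,"zgb":71}
After op 25 (replace /q 50): {"q":50,"sy":19,"zgb":71}
Value at /sy: 19

Answer: 19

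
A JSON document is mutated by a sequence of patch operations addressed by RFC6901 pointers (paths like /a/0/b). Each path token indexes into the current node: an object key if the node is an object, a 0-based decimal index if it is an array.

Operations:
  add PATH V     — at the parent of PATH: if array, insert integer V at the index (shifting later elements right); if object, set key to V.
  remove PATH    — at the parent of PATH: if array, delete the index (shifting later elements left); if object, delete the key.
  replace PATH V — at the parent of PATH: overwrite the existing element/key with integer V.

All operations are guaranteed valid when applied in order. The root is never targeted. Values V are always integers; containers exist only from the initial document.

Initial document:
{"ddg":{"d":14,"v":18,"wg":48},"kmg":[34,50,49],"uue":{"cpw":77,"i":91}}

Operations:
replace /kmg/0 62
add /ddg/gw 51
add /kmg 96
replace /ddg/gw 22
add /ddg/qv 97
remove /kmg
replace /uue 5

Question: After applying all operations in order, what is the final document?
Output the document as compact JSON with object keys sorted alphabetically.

After op 1 (replace /kmg/0 62): {"ddg":{"d":14,"v":18,"wg":48},"kmg":[62,50,49],"uue":{"cpw":77,"i":91}}
After op 2 (add /ddg/gw 51): {"ddg":{"d":14,"gw":51,"v":18,"wg":48},"kmg":[62,50,49],"uue":{"cpw":77,"i":91}}
After op 3 (add /kmg 96): {"ddg":{"d":14,"gw":51,"v":18,"wg":48},"kmg":96,"uue":{"cpw":77,"i":91}}
After op 4 (replace /ddg/gw 22): {"ddg":{"d":14,"gw":22,"v":18,"wg":48},"kmg":96,"uue":{"cpw":77,"i":91}}
After op 5 (add /ddg/qv 97): {"ddg":{"d":14,"gw":22,"qv":97,"v":18,"wg":48},"kmg":96,"uue":{"cpw":77,"i":91}}
After op 6 (remove /kmg): {"ddg":{"d":14,"gw":22,"qv":97,"v":18,"wg":48},"uue":{"cpw":77,"i":91}}
After op 7 (replace /uue 5): {"ddg":{"d":14,"gw":22,"qv":97,"v":18,"wg":48},"uue":5}

Answer: {"ddg":{"d":14,"gw":22,"qv":97,"v":18,"wg":48},"uue":5}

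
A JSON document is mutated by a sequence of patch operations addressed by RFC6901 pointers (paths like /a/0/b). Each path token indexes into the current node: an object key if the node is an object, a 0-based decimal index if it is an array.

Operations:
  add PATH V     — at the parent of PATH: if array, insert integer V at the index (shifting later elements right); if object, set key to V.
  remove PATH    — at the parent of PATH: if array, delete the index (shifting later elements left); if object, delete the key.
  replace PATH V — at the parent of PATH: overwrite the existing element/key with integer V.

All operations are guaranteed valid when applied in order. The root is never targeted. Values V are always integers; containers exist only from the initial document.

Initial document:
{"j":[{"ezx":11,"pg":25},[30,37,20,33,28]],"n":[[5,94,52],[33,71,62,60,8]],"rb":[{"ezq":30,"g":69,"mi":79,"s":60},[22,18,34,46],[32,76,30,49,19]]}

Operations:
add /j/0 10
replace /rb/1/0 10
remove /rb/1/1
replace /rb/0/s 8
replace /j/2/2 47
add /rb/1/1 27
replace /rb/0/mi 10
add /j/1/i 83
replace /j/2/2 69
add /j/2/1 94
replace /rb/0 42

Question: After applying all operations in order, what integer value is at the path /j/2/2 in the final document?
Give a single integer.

After op 1 (add /j/0 10): {"j":[10,{"ezx":11,"pg":25},[30,37,20,33,28]],"n":[[5,94,52],[33,71,62,60,8]],"rb":[{"ezq":30,"g":69,"mi":79,"s":60},[22,18,34,46],[32,76,30,49,19]]}
After op 2 (replace /rb/1/0 10): {"j":[10,{"ezx":11,"pg":25},[30,37,20,33,28]],"n":[[5,94,52],[33,71,62,60,8]],"rb":[{"ezq":30,"g":69,"mi":79,"s":60},[10,18,34,46],[32,76,30,49,19]]}
After op 3 (remove /rb/1/1): {"j":[10,{"ezx":11,"pg":25},[30,37,20,33,28]],"n":[[5,94,52],[33,71,62,60,8]],"rb":[{"ezq":30,"g":69,"mi":79,"s":60},[10,34,46],[32,76,30,49,19]]}
After op 4 (replace /rb/0/s 8): {"j":[10,{"ezx":11,"pg":25},[30,37,20,33,28]],"n":[[5,94,52],[33,71,62,60,8]],"rb":[{"ezq":30,"g":69,"mi":79,"s":8},[10,34,46],[32,76,30,49,19]]}
After op 5 (replace /j/2/2 47): {"j":[10,{"ezx":11,"pg":25},[30,37,47,33,28]],"n":[[5,94,52],[33,71,62,60,8]],"rb":[{"ezq":30,"g":69,"mi":79,"s":8},[10,34,46],[32,76,30,49,19]]}
After op 6 (add /rb/1/1 27): {"j":[10,{"ezx":11,"pg":25},[30,37,47,33,28]],"n":[[5,94,52],[33,71,62,60,8]],"rb":[{"ezq":30,"g":69,"mi":79,"s":8},[10,27,34,46],[32,76,30,49,19]]}
After op 7 (replace /rb/0/mi 10): {"j":[10,{"ezx":11,"pg":25},[30,37,47,33,28]],"n":[[5,94,52],[33,71,62,60,8]],"rb":[{"ezq":30,"g":69,"mi":10,"s":8},[10,27,34,46],[32,76,30,49,19]]}
After op 8 (add /j/1/i 83): {"j":[10,{"ezx":11,"i":83,"pg":25},[30,37,47,33,28]],"n":[[5,94,52],[33,71,62,60,8]],"rb":[{"ezq":30,"g":69,"mi":10,"s":8},[10,27,34,46],[32,76,30,49,19]]}
After op 9 (replace /j/2/2 69): {"j":[10,{"ezx":11,"i":83,"pg":25},[30,37,69,33,28]],"n":[[5,94,52],[33,71,62,60,8]],"rb":[{"ezq":30,"g":69,"mi":10,"s":8},[10,27,34,46],[32,76,30,49,19]]}
After op 10 (add /j/2/1 94): {"j":[10,{"ezx":11,"i":83,"pg":25},[30,94,37,69,33,28]],"n":[[5,94,52],[33,71,62,60,8]],"rb":[{"ezq":30,"g":69,"mi":10,"s":8},[10,27,34,46],[32,76,30,49,19]]}
After op 11 (replace /rb/0 42): {"j":[10,{"ezx":11,"i":83,"pg":25},[30,94,37,69,33,28]],"n":[[5,94,52],[33,71,62,60,8]],"rb":[42,[10,27,34,46],[32,76,30,49,19]]}
Value at /j/2/2: 37

Answer: 37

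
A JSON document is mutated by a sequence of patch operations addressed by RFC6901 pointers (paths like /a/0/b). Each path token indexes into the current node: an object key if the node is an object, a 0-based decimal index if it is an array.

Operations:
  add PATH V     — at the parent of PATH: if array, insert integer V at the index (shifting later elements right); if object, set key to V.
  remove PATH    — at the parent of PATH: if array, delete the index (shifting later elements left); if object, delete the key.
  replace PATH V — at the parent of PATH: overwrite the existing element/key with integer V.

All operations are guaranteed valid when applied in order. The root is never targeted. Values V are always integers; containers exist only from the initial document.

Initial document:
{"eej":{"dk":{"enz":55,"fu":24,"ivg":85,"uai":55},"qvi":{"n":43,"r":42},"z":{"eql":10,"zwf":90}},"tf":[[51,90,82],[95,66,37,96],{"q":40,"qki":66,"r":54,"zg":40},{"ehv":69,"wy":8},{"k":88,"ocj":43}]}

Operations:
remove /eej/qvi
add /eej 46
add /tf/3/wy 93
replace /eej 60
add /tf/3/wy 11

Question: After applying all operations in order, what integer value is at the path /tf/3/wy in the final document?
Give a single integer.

After op 1 (remove /eej/qvi): {"eej":{"dk":{"enz":55,"fu":24,"ivg":85,"uai":55},"z":{"eql":10,"zwf":90}},"tf":[[51,90,82],[95,66,37,96],{"q":40,"qki":66,"r":54,"zg":40},{"ehv":69,"wy":8},{"k":88,"ocj":43}]}
After op 2 (add /eej 46): {"eej":46,"tf":[[51,90,82],[95,66,37,96],{"q":40,"qki":66,"r":54,"zg":40},{"ehv":69,"wy":8},{"k":88,"ocj":43}]}
After op 3 (add /tf/3/wy 93): {"eej":46,"tf":[[51,90,82],[95,66,37,96],{"q":40,"qki":66,"r":54,"zg":40},{"ehv":69,"wy":93},{"k":88,"ocj":43}]}
After op 4 (replace /eej 60): {"eej":60,"tf":[[51,90,82],[95,66,37,96],{"q":40,"qki":66,"r":54,"zg":40},{"ehv":69,"wy":93},{"k":88,"ocj":43}]}
After op 5 (add /tf/3/wy 11): {"eej":60,"tf":[[51,90,82],[95,66,37,96],{"q":40,"qki":66,"r":54,"zg":40},{"ehv":69,"wy":11},{"k":88,"ocj":43}]}
Value at /tf/3/wy: 11

Answer: 11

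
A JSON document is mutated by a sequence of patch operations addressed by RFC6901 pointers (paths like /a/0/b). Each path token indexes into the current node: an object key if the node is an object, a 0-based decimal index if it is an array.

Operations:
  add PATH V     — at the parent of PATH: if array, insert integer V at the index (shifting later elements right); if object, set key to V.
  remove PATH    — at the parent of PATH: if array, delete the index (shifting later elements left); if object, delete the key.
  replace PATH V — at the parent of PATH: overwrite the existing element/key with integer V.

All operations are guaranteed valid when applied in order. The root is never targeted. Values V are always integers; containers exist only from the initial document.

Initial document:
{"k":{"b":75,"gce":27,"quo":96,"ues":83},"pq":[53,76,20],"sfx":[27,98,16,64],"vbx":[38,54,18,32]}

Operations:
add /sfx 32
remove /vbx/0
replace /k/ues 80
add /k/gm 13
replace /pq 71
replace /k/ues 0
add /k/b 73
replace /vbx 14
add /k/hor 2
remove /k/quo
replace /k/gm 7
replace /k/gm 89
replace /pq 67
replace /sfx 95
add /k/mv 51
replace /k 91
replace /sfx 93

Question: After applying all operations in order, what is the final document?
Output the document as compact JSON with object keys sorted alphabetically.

Answer: {"k":91,"pq":67,"sfx":93,"vbx":14}

Derivation:
After op 1 (add /sfx 32): {"k":{"b":75,"gce":27,"quo":96,"ues":83},"pq":[53,76,20],"sfx":32,"vbx":[38,54,18,32]}
After op 2 (remove /vbx/0): {"k":{"b":75,"gce":27,"quo":96,"ues":83},"pq":[53,76,20],"sfx":32,"vbx":[54,18,32]}
After op 3 (replace /k/ues 80): {"k":{"b":75,"gce":27,"quo":96,"ues":80},"pq":[53,76,20],"sfx":32,"vbx":[54,18,32]}
After op 4 (add /k/gm 13): {"k":{"b":75,"gce":27,"gm":13,"quo":96,"ues":80},"pq":[53,76,20],"sfx":32,"vbx":[54,18,32]}
After op 5 (replace /pq 71): {"k":{"b":75,"gce":27,"gm":13,"quo":96,"ues":80},"pq":71,"sfx":32,"vbx":[54,18,32]}
After op 6 (replace /k/ues 0): {"k":{"b":75,"gce":27,"gm":13,"quo":96,"ues":0},"pq":71,"sfx":32,"vbx":[54,18,32]}
After op 7 (add /k/b 73): {"k":{"b":73,"gce":27,"gm":13,"quo":96,"ues":0},"pq":71,"sfx":32,"vbx":[54,18,32]}
After op 8 (replace /vbx 14): {"k":{"b":73,"gce":27,"gm":13,"quo":96,"ues":0},"pq":71,"sfx":32,"vbx":14}
After op 9 (add /k/hor 2): {"k":{"b":73,"gce":27,"gm":13,"hor":2,"quo":96,"ues":0},"pq":71,"sfx":32,"vbx":14}
After op 10 (remove /k/quo): {"k":{"b":73,"gce":27,"gm":13,"hor":2,"ues":0},"pq":71,"sfx":32,"vbx":14}
After op 11 (replace /k/gm 7): {"k":{"b":73,"gce":27,"gm":7,"hor":2,"ues":0},"pq":71,"sfx":32,"vbx":14}
After op 12 (replace /k/gm 89): {"k":{"b":73,"gce":27,"gm":89,"hor":2,"ues":0},"pq":71,"sfx":32,"vbx":14}
After op 13 (replace /pq 67): {"k":{"b":73,"gce":27,"gm":89,"hor":2,"ues":0},"pq":67,"sfx":32,"vbx":14}
After op 14 (replace /sfx 95): {"k":{"b":73,"gce":27,"gm":89,"hor":2,"ues":0},"pq":67,"sfx":95,"vbx":14}
After op 15 (add /k/mv 51): {"k":{"b":73,"gce":27,"gm":89,"hor":2,"mv":51,"ues":0},"pq":67,"sfx":95,"vbx":14}
After op 16 (replace /k 91): {"k":91,"pq":67,"sfx":95,"vbx":14}
After op 17 (replace /sfx 93): {"k":91,"pq":67,"sfx":93,"vbx":14}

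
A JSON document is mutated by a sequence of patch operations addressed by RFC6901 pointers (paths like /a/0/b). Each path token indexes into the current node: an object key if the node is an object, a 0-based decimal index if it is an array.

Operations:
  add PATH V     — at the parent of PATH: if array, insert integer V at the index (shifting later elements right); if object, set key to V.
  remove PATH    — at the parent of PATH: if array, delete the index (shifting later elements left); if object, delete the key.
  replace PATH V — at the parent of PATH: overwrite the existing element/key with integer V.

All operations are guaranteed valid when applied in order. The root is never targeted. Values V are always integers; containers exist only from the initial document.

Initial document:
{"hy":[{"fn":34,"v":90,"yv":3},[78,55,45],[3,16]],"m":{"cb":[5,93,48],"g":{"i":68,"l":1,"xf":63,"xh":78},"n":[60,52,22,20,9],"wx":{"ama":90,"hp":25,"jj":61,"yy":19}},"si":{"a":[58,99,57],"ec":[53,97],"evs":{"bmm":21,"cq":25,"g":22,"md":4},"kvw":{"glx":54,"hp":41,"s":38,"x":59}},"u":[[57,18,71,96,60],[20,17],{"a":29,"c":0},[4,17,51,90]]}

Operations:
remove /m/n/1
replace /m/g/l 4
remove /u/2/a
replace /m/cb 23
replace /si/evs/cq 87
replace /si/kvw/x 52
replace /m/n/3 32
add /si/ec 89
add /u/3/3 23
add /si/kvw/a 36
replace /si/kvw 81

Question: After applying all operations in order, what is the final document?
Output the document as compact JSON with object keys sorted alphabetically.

After op 1 (remove /m/n/1): {"hy":[{"fn":34,"v":90,"yv":3},[78,55,45],[3,16]],"m":{"cb":[5,93,48],"g":{"i":68,"l":1,"xf":63,"xh":78},"n":[60,22,20,9],"wx":{"ama":90,"hp":25,"jj":61,"yy":19}},"si":{"a":[58,99,57],"ec":[53,97],"evs":{"bmm":21,"cq":25,"g":22,"md":4},"kvw":{"glx":54,"hp":41,"s":38,"x":59}},"u":[[57,18,71,96,60],[20,17],{"a":29,"c":0},[4,17,51,90]]}
After op 2 (replace /m/g/l 4): {"hy":[{"fn":34,"v":90,"yv":3},[78,55,45],[3,16]],"m":{"cb":[5,93,48],"g":{"i":68,"l":4,"xf":63,"xh":78},"n":[60,22,20,9],"wx":{"ama":90,"hp":25,"jj":61,"yy":19}},"si":{"a":[58,99,57],"ec":[53,97],"evs":{"bmm":21,"cq":25,"g":22,"md":4},"kvw":{"glx":54,"hp":41,"s":38,"x":59}},"u":[[57,18,71,96,60],[20,17],{"a":29,"c":0},[4,17,51,90]]}
After op 3 (remove /u/2/a): {"hy":[{"fn":34,"v":90,"yv":3},[78,55,45],[3,16]],"m":{"cb":[5,93,48],"g":{"i":68,"l":4,"xf":63,"xh":78},"n":[60,22,20,9],"wx":{"ama":90,"hp":25,"jj":61,"yy":19}},"si":{"a":[58,99,57],"ec":[53,97],"evs":{"bmm":21,"cq":25,"g":22,"md":4},"kvw":{"glx":54,"hp":41,"s":38,"x":59}},"u":[[57,18,71,96,60],[20,17],{"c":0},[4,17,51,90]]}
After op 4 (replace /m/cb 23): {"hy":[{"fn":34,"v":90,"yv":3},[78,55,45],[3,16]],"m":{"cb":23,"g":{"i":68,"l":4,"xf":63,"xh":78},"n":[60,22,20,9],"wx":{"ama":90,"hp":25,"jj":61,"yy":19}},"si":{"a":[58,99,57],"ec":[53,97],"evs":{"bmm":21,"cq":25,"g":22,"md":4},"kvw":{"glx":54,"hp":41,"s":38,"x":59}},"u":[[57,18,71,96,60],[20,17],{"c":0},[4,17,51,90]]}
After op 5 (replace /si/evs/cq 87): {"hy":[{"fn":34,"v":90,"yv":3},[78,55,45],[3,16]],"m":{"cb":23,"g":{"i":68,"l":4,"xf":63,"xh":78},"n":[60,22,20,9],"wx":{"ama":90,"hp":25,"jj":61,"yy":19}},"si":{"a":[58,99,57],"ec":[53,97],"evs":{"bmm":21,"cq":87,"g":22,"md":4},"kvw":{"glx":54,"hp":41,"s":38,"x":59}},"u":[[57,18,71,96,60],[20,17],{"c":0},[4,17,51,90]]}
After op 6 (replace /si/kvw/x 52): {"hy":[{"fn":34,"v":90,"yv":3},[78,55,45],[3,16]],"m":{"cb":23,"g":{"i":68,"l":4,"xf":63,"xh":78},"n":[60,22,20,9],"wx":{"ama":90,"hp":25,"jj":61,"yy":19}},"si":{"a":[58,99,57],"ec":[53,97],"evs":{"bmm":21,"cq":87,"g":22,"md":4},"kvw":{"glx":54,"hp":41,"s":38,"x":52}},"u":[[57,18,71,96,60],[20,17],{"c":0},[4,17,51,90]]}
After op 7 (replace /m/n/3 32): {"hy":[{"fn":34,"v":90,"yv":3},[78,55,45],[3,16]],"m":{"cb":23,"g":{"i":68,"l":4,"xf":63,"xh":78},"n":[60,22,20,32],"wx":{"ama":90,"hp":25,"jj":61,"yy":19}},"si":{"a":[58,99,57],"ec":[53,97],"evs":{"bmm":21,"cq":87,"g":22,"md":4},"kvw":{"glx":54,"hp":41,"s":38,"x":52}},"u":[[57,18,71,96,60],[20,17],{"c":0},[4,17,51,90]]}
After op 8 (add /si/ec 89): {"hy":[{"fn":34,"v":90,"yv":3},[78,55,45],[3,16]],"m":{"cb":23,"g":{"i":68,"l":4,"xf":63,"xh":78},"n":[60,22,20,32],"wx":{"ama":90,"hp":25,"jj":61,"yy":19}},"si":{"a":[58,99,57],"ec":89,"evs":{"bmm":21,"cq":87,"g":22,"md":4},"kvw":{"glx":54,"hp":41,"s":38,"x":52}},"u":[[57,18,71,96,60],[20,17],{"c":0},[4,17,51,90]]}
After op 9 (add /u/3/3 23): {"hy":[{"fn":34,"v":90,"yv":3},[78,55,45],[3,16]],"m":{"cb":23,"g":{"i":68,"l":4,"xf":63,"xh":78},"n":[60,22,20,32],"wx":{"ama":90,"hp":25,"jj":61,"yy":19}},"si":{"a":[58,99,57],"ec":89,"evs":{"bmm":21,"cq":87,"g":22,"md":4},"kvw":{"glx":54,"hp":41,"s":38,"x":52}},"u":[[57,18,71,96,60],[20,17],{"c":0},[4,17,51,23,90]]}
After op 10 (add /si/kvw/a 36): {"hy":[{"fn":34,"v":90,"yv":3},[78,55,45],[3,16]],"m":{"cb":23,"g":{"i":68,"l":4,"xf":63,"xh":78},"n":[60,22,20,32],"wx":{"ama":90,"hp":25,"jj":61,"yy":19}},"si":{"a":[58,99,57],"ec":89,"evs":{"bmm":21,"cq":87,"g":22,"md":4},"kvw":{"a":36,"glx":54,"hp":41,"s":38,"x":52}},"u":[[57,18,71,96,60],[20,17],{"c":0},[4,17,51,23,90]]}
After op 11 (replace /si/kvw 81): {"hy":[{"fn":34,"v":90,"yv":3},[78,55,45],[3,16]],"m":{"cb":23,"g":{"i":68,"l":4,"xf":63,"xh":78},"n":[60,22,20,32],"wx":{"ama":90,"hp":25,"jj":61,"yy":19}},"si":{"a":[58,99,57],"ec":89,"evs":{"bmm":21,"cq":87,"g":22,"md":4},"kvw":81},"u":[[57,18,71,96,60],[20,17],{"c":0},[4,17,51,23,90]]}

Answer: {"hy":[{"fn":34,"v":90,"yv":3},[78,55,45],[3,16]],"m":{"cb":23,"g":{"i":68,"l":4,"xf":63,"xh":78},"n":[60,22,20,32],"wx":{"ama":90,"hp":25,"jj":61,"yy":19}},"si":{"a":[58,99,57],"ec":89,"evs":{"bmm":21,"cq":87,"g":22,"md":4},"kvw":81},"u":[[57,18,71,96,60],[20,17],{"c":0},[4,17,51,23,90]]}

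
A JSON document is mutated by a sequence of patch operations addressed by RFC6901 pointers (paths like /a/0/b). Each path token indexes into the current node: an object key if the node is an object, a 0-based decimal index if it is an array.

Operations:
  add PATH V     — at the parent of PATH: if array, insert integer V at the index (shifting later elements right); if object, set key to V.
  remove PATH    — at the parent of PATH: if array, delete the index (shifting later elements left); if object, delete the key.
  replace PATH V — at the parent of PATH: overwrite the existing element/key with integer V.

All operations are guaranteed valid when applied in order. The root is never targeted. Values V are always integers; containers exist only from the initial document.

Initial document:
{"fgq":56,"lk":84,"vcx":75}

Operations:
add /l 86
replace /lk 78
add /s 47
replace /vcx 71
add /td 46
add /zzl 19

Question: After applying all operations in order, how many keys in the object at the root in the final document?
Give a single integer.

After op 1 (add /l 86): {"fgq":56,"l":86,"lk":84,"vcx":75}
After op 2 (replace /lk 78): {"fgq":56,"l":86,"lk":78,"vcx":75}
After op 3 (add /s 47): {"fgq":56,"l":86,"lk":78,"s":47,"vcx":75}
After op 4 (replace /vcx 71): {"fgq":56,"l":86,"lk":78,"s":47,"vcx":71}
After op 5 (add /td 46): {"fgq":56,"l":86,"lk":78,"s":47,"td":46,"vcx":71}
After op 6 (add /zzl 19): {"fgq":56,"l":86,"lk":78,"s":47,"td":46,"vcx":71,"zzl":19}
Size at the root: 7

Answer: 7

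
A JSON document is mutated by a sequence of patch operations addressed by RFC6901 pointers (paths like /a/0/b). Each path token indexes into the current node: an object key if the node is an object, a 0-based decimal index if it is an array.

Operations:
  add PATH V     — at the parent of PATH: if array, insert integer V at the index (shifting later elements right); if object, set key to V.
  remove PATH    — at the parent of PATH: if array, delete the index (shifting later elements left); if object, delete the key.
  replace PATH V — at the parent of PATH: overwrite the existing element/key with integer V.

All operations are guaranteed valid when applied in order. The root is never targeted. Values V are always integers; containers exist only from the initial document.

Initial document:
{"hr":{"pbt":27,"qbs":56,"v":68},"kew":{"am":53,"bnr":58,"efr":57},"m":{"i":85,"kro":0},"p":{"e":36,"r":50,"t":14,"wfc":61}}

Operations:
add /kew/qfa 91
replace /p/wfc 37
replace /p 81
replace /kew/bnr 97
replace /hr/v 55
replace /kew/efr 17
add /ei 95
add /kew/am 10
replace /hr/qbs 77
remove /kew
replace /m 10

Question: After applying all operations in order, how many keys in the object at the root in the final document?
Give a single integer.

After op 1 (add /kew/qfa 91): {"hr":{"pbt":27,"qbs":56,"v":68},"kew":{"am":53,"bnr":58,"efr":57,"qfa":91},"m":{"i":85,"kro":0},"p":{"e":36,"r":50,"t":14,"wfc":61}}
After op 2 (replace /p/wfc 37): {"hr":{"pbt":27,"qbs":56,"v":68},"kew":{"am":53,"bnr":58,"efr":57,"qfa":91},"m":{"i":85,"kro":0},"p":{"e":36,"r":50,"t":14,"wfc":37}}
After op 3 (replace /p 81): {"hr":{"pbt":27,"qbs":56,"v":68},"kew":{"am":53,"bnr":58,"efr":57,"qfa":91},"m":{"i":85,"kro":0},"p":81}
After op 4 (replace /kew/bnr 97): {"hr":{"pbt":27,"qbs":56,"v":68},"kew":{"am":53,"bnr":97,"efr":57,"qfa":91},"m":{"i":85,"kro":0},"p":81}
After op 5 (replace /hr/v 55): {"hr":{"pbt":27,"qbs":56,"v":55},"kew":{"am":53,"bnr":97,"efr":57,"qfa":91},"m":{"i":85,"kro":0},"p":81}
After op 6 (replace /kew/efr 17): {"hr":{"pbt":27,"qbs":56,"v":55},"kew":{"am":53,"bnr":97,"efr":17,"qfa":91},"m":{"i":85,"kro":0},"p":81}
After op 7 (add /ei 95): {"ei":95,"hr":{"pbt":27,"qbs":56,"v":55},"kew":{"am":53,"bnr":97,"efr":17,"qfa":91},"m":{"i":85,"kro":0},"p":81}
After op 8 (add /kew/am 10): {"ei":95,"hr":{"pbt":27,"qbs":56,"v":55},"kew":{"am":10,"bnr":97,"efr":17,"qfa":91},"m":{"i":85,"kro":0},"p":81}
After op 9 (replace /hr/qbs 77): {"ei":95,"hr":{"pbt":27,"qbs":77,"v":55},"kew":{"am":10,"bnr":97,"efr":17,"qfa":91},"m":{"i":85,"kro":0},"p":81}
After op 10 (remove /kew): {"ei":95,"hr":{"pbt":27,"qbs":77,"v":55},"m":{"i":85,"kro":0},"p":81}
After op 11 (replace /m 10): {"ei":95,"hr":{"pbt":27,"qbs":77,"v":55},"m":10,"p":81}
Size at the root: 4

Answer: 4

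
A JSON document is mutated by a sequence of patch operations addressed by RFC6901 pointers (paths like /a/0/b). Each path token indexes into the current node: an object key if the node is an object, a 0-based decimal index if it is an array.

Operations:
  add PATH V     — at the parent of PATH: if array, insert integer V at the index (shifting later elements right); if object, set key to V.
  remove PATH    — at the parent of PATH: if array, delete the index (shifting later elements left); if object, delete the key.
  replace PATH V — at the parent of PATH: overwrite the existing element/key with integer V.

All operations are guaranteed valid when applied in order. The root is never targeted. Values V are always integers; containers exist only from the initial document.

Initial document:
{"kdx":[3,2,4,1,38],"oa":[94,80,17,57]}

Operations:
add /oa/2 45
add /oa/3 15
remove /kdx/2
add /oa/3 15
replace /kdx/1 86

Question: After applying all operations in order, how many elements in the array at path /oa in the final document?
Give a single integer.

Answer: 7

Derivation:
After op 1 (add /oa/2 45): {"kdx":[3,2,4,1,38],"oa":[94,80,45,17,57]}
After op 2 (add /oa/3 15): {"kdx":[3,2,4,1,38],"oa":[94,80,45,15,17,57]}
After op 3 (remove /kdx/2): {"kdx":[3,2,1,38],"oa":[94,80,45,15,17,57]}
After op 4 (add /oa/3 15): {"kdx":[3,2,1,38],"oa":[94,80,45,15,15,17,57]}
After op 5 (replace /kdx/1 86): {"kdx":[3,86,1,38],"oa":[94,80,45,15,15,17,57]}
Size at path /oa: 7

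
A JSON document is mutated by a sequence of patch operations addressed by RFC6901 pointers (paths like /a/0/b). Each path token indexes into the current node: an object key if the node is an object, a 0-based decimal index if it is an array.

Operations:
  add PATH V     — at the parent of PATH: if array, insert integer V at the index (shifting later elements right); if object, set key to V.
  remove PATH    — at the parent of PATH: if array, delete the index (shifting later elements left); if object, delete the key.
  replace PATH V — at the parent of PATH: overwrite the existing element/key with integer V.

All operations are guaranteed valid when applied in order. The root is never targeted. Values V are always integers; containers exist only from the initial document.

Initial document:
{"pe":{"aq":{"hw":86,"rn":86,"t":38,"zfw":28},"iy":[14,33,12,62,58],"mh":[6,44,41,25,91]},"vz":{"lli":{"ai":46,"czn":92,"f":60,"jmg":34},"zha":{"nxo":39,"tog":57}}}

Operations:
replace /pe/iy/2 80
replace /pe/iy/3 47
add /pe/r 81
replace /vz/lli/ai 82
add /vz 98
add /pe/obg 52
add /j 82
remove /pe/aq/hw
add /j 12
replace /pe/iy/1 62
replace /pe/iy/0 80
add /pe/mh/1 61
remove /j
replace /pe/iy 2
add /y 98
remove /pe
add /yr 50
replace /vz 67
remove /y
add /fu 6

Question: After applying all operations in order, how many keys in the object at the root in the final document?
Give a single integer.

Answer: 3

Derivation:
After op 1 (replace /pe/iy/2 80): {"pe":{"aq":{"hw":86,"rn":86,"t":38,"zfw":28},"iy":[14,33,80,62,58],"mh":[6,44,41,25,91]},"vz":{"lli":{"ai":46,"czn":92,"f":60,"jmg":34},"zha":{"nxo":39,"tog":57}}}
After op 2 (replace /pe/iy/3 47): {"pe":{"aq":{"hw":86,"rn":86,"t":38,"zfw":28},"iy":[14,33,80,47,58],"mh":[6,44,41,25,91]},"vz":{"lli":{"ai":46,"czn":92,"f":60,"jmg":34},"zha":{"nxo":39,"tog":57}}}
After op 3 (add /pe/r 81): {"pe":{"aq":{"hw":86,"rn":86,"t":38,"zfw":28},"iy":[14,33,80,47,58],"mh":[6,44,41,25,91],"r":81},"vz":{"lli":{"ai":46,"czn":92,"f":60,"jmg":34},"zha":{"nxo":39,"tog":57}}}
After op 4 (replace /vz/lli/ai 82): {"pe":{"aq":{"hw":86,"rn":86,"t":38,"zfw":28},"iy":[14,33,80,47,58],"mh":[6,44,41,25,91],"r":81},"vz":{"lli":{"ai":82,"czn":92,"f":60,"jmg":34},"zha":{"nxo":39,"tog":57}}}
After op 5 (add /vz 98): {"pe":{"aq":{"hw":86,"rn":86,"t":38,"zfw":28},"iy":[14,33,80,47,58],"mh":[6,44,41,25,91],"r":81},"vz":98}
After op 6 (add /pe/obg 52): {"pe":{"aq":{"hw":86,"rn":86,"t":38,"zfw":28},"iy":[14,33,80,47,58],"mh":[6,44,41,25,91],"obg":52,"r":81},"vz":98}
After op 7 (add /j 82): {"j":82,"pe":{"aq":{"hw":86,"rn":86,"t":38,"zfw":28},"iy":[14,33,80,47,58],"mh":[6,44,41,25,91],"obg":52,"r":81},"vz":98}
After op 8 (remove /pe/aq/hw): {"j":82,"pe":{"aq":{"rn":86,"t":38,"zfw":28},"iy":[14,33,80,47,58],"mh":[6,44,41,25,91],"obg":52,"r":81},"vz":98}
After op 9 (add /j 12): {"j":12,"pe":{"aq":{"rn":86,"t":38,"zfw":28},"iy":[14,33,80,47,58],"mh":[6,44,41,25,91],"obg":52,"r":81},"vz":98}
After op 10 (replace /pe/iy/1 62): {"j":12,"pe":{"aq":{"rn":86,"t":38,"zfw":28},"iy":[14,62,80,47,58],"mh":[6,44,41,25,91],"obg":52,"r":81},"vz":98}
After op 11 (replace /pe/iy/0 80): {"j":12,"pe":{"aq":{"rn":86,"t":38,"zfw":28},"iy":[80,62,80,47,58],"mh":[6,44,41,25,91],"obg":52,"r":81},"vz":98}
After op 12 (add /pe/mh/1 61): {"j":12,"pe":{"aq":{"rn":86,"t":38,"zfw":28},"iy":[80,62,80,47,58],"mh":[6,61,44,41,25,91],"obg":52,"r":81},"vz":98}
After op 13 (remove /j): {"pe":{"aq":{"rn":86,"t":38,"zfw":28},"iy":[80,62,80,47,58],"mh":[6,61,44,41,25,91],"obg":52,"r":81},"vz":98}
After op 14 (replace /pe/iy 2): {"pe":{"aq":{"rn":86,"t":38,"zfw":28},"iy":2,"mh":[6,61,44,41,25,91],"obg":52,"r":81},"vz":98}
After op 15 (add /y 98): {"pe":{"aq":{"rn":86,"t":38,"zfw":28},"iy":2,"mh":[6,61,44,41,25,91],"obg":52,"r":81},"vz":98,"y":98}
After op 16 (remove /pe): {"vz":98,"y":98}
After op 17 (add /yr 50): {"vz":98,"y":98,"yr":50}
After op 18 (replace /vz 67): {"vz":67,"y":98,"yr":50}
After op 19 (remove /y): {"vz":67,"yr":50}
After op 20 (add /fu 6): {"fu":6,"vz":67,"yr":50}
Size at the root: 3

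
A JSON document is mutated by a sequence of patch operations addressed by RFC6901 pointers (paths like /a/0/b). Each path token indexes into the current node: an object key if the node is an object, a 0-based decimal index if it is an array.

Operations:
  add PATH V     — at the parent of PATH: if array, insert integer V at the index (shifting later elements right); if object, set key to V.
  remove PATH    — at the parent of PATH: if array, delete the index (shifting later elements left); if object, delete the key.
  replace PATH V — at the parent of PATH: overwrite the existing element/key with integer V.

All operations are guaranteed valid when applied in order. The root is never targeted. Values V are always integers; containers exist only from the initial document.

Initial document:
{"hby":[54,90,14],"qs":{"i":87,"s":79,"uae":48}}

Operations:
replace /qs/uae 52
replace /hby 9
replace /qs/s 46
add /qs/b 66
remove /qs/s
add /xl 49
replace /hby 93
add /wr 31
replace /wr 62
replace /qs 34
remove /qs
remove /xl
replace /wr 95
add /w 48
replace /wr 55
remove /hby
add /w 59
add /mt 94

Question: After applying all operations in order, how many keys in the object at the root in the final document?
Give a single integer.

Answer: 3

Derivation:
After op 1 (replace /qs/uae 52): {"hby":[54,90,14],"qs":{"i":87,"s":79,"uae":52}}
After op 2 (replace /hby 9): {"hby":9,"qs":{"i":87,"s":79,"uae":52}}
After op 3 (replace /qs/s 46): {"hby":9,"qs":{"i":87,"s":46,"uae":52}}
After op 4 (add /qs/b 66): {"hby":9,"qs":{"b":66,"i":87,"s":46,"uae":52}}
After op 5 (remove /qs/s): {"hby":9,"qs":{"b":66,"i":87,"uae":52}}
After op 6 (add /xl 49): {"hby":9,"qs":{"b":66,"i":87,"uae":52},"xl":49}
After op 7 (replace /hby 93): {"hby":93,"qs":{"b":66,"i":87,"uae":52},"xl":49}
After op 8 (add /wr 31): {"hby":93,"qs":{"b":66,"i":87,"uae":52},"wr":31,"xl":49}
After op 9 (replace /wr 62): {"hby":93,"qs":{"b":66,"i":87,"uae":52},"wr":62,"xl":49}
After op 10 (replace /qs 34): {"hby":93,"qs":34,"wr":62,"xl":49}
After op 11 (remove /qs): {"hby":93,"wr":62,"xl":49}
After op 12 (remove /xl): {"hby":93,"wr":62}
After op 13 (replace /wr 95): {"hby":93,"wr":95}
After op 14 (add /w 48): {"hby":93,"w":48,"wr":95}
After op 15 (replace /wr 55): {"hby":93,"w":48,"wr":55}
After op 16 (remove /hby): {"w":48,"wr":55}
After op 17 (add /w 59): {"w":59,"wr":55}
After op 18 (add /mt 94): {"mt":94,"w":59,"wr":55}
Size at the root: 3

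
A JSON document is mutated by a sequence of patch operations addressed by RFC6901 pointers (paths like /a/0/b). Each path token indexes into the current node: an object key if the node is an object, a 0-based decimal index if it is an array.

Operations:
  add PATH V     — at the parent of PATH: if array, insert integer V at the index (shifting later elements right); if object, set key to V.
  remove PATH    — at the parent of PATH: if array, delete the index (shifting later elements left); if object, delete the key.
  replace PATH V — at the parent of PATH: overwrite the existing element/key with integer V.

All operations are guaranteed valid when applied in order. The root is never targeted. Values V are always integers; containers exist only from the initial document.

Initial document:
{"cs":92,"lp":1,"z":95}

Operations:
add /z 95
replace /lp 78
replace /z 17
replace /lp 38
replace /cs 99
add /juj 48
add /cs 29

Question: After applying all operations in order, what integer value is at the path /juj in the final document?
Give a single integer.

Answer: 48

Derivation:
After op 1 (add /z 95): {"cs":92,"lp":1,"z":95}
After op 2 (replace /lp 78): {"cs":92,"lp":78,"z":95}
After op 3 (replace /z 17): {"cs":92,"lp":78,"z":17}
After op 4 (replace /lp 38): {"cs":92,"lp":38,"z":17}
After op 5 (replace /cs 99): {"cs":99,"lp":38,"z":17}
After op 6 (add /juj 48): {"cs":99,"juj":48,"lp":38,"z":17}
After op 7 (add /cs 29): {"cs":29,"juj":48,"lp":38,"z":17}
Value at /juj: 48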